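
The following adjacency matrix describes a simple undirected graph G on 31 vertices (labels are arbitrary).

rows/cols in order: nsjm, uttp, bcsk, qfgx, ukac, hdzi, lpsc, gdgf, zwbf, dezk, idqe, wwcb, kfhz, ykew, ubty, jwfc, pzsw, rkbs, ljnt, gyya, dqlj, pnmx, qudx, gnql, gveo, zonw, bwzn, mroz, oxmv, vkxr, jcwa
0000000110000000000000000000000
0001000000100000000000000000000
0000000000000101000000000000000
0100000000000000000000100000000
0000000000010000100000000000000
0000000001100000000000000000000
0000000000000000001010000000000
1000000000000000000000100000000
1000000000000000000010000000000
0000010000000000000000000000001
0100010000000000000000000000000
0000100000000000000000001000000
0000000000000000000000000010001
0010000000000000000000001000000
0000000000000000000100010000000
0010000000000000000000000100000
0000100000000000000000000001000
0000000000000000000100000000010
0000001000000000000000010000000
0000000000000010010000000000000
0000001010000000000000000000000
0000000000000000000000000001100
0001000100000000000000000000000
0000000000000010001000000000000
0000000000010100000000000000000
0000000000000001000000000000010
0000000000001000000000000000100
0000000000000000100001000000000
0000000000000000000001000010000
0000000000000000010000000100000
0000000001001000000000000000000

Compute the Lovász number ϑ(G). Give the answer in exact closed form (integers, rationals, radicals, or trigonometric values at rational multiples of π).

31*cos(pi/31)/(cos(pi/31) + 1)

deg(uttp) = 2; N(uttp) = {qfgx, idqe}.
Vertex ykew has 2 neighbors: bcsk, gveo.
deg(bcsk) = 2; N(bcsk) = {ykew, jwfc}.
deg(idqe) = 2; N(idqe) = {uttp, hdzi}.
deg(v) = 2 for all v (|V|=31); connected 2-regular on 31 ⇒ C_{31}.
spec(A) ≈ [2.0, 1.95906, 1.837916, 1.641527, 1.377934, 1.057928, 0.694611, 0.302856, -0.101298, -0.501305, -0.880788, -1.224212, -1.517516, -1.748693, -1.908279, -1.989739] (distinct, 6 d.p.).
Lovász: ϑ = −31(-2*cos(pi/31))/(2+-(-1)*2*cos(pi/31)) = 31*cos(pi/31)/(cos(pi/31) + 1).
Numerically 15.46013499.
15 ≤ 31*cos(pi/31)/(cos(pi/31) + 1) ≤ 16: both strict.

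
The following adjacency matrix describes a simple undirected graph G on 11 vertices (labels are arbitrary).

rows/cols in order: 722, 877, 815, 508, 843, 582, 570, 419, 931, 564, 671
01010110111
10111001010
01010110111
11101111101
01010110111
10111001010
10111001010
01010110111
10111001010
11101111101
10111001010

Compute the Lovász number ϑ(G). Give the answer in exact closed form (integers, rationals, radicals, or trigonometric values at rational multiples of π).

Vertex 508 has 9 neighbors: 722, 877, 815, 843, 582, 570, 419, 931, 671.
deg(843) = 7; N(843) = {877, 508, 582, 570, 931, 564, 671}.
Vertex 931 has 6 neighbors: 722, 815, 508, 843, 419, 564.
deg(570) = 6; N(570) = {722, 815, 508, 843, 419, 564}.
Complete 3-partite, parts [5, 4, 2]: perfect, ϑ = α = 5.
≈ 5.000000000 (to 9 d.p.).
Lovász sandwich 5 ≤ 5 ≤ 5: collapsed.

5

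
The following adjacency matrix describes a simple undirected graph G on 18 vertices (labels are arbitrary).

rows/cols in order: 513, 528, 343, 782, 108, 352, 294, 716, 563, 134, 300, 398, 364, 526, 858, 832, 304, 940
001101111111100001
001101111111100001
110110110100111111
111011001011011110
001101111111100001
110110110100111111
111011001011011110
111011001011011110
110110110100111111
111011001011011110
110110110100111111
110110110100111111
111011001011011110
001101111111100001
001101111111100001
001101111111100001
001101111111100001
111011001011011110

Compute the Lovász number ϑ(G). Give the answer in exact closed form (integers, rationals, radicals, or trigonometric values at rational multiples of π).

7

Vertex 513 has 11 neighbors: 343, 782, 352, 294, 716, 563, 134, 300, 398, 364, 940.
N(528) = {343, 782, 352, 294, 716, 563, 134, 300, 398, 364, 940}, |N(528)| = 11.
Vertex 352 has 13 neighbors: 513, 528, 782, 108, 294, 716, 134, 364, 526, 858, 832, 304, 940.
Vertex 294 has 12 neighbors: 513, 528, 343, 108, 352, 563, 300, 398, 526, 858, 832, 304.
K_{7,6,5} (perfect); ϑ(G) = α(G) = max{7,6,5} = 7.
= 7.0000… (decimal).
7 ≤ 7 ≤ 7: collapsed.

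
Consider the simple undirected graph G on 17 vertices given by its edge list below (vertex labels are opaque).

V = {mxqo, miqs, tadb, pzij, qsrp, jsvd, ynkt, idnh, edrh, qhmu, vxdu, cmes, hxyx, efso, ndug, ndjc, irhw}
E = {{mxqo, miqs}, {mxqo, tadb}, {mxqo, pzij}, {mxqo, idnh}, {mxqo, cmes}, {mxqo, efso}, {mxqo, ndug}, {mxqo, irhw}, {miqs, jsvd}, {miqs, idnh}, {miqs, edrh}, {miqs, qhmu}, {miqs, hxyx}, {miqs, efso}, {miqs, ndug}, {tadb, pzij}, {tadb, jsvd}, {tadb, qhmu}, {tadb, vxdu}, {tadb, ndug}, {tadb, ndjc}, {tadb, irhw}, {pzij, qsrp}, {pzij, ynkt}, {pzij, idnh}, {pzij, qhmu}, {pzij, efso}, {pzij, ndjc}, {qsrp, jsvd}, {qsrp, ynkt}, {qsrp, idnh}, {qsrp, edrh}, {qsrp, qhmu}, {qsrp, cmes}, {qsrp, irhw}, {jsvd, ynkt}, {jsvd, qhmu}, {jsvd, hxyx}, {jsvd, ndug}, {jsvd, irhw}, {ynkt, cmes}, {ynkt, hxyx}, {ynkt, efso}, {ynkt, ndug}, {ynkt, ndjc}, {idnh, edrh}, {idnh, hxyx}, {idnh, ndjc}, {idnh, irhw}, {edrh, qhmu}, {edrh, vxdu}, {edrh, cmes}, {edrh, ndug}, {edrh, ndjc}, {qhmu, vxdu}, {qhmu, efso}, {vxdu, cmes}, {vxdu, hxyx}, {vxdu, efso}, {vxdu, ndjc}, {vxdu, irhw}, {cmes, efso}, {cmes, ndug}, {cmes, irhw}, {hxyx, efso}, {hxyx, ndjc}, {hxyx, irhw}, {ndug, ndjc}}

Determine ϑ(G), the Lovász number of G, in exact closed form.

sqrt(17)

N(vxdu) = {tadb, edrh, qhmu, cmes, hxyx, efso, ndjc, irhw}, |N(vxdu)| = 8.
N(qhmu) = {miqs, tadb, pzij, qsrp, jsvd, edrh, vxdu, efso}, |N(qhmu)| = 8.
N(idnh) = {mxqo, miqs, pzij, qsrp, edrh, hxyx, ndjc, irhw}, |N(idnh)| = 8.
deg(jsvd) = 8; N(jsvd) = {miqs, tadb, qsrp, ynkt, qhmu, hxyx, ndug, irhw}.
Every vertex has degree 8 (N=17); strongly regular (17,8,3,4).
spec(A) ≈ [8.0, 1.561553, -2.561553] (distinct, 6 d.p.).
With N=17: ϑ(G) = 17·(-(-sqrt(17)/2 - 1/2))/(8−(-sqrt(17)/2 - 1/2)) = sqrt(17).
= 4.123105626… (decimal).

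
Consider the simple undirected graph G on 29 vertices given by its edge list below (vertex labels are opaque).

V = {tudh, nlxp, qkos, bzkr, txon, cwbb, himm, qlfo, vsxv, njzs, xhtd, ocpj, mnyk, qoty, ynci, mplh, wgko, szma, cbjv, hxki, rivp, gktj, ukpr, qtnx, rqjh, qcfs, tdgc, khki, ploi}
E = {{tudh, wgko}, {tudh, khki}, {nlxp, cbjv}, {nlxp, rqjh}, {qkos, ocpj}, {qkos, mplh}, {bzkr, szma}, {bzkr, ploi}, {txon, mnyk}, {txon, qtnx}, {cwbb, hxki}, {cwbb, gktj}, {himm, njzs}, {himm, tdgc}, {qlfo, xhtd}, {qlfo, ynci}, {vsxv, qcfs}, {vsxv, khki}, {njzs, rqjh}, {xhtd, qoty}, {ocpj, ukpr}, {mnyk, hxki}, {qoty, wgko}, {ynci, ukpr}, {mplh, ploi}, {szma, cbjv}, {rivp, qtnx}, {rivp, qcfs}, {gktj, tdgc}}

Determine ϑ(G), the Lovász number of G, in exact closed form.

Vertex ukpr has 2 neighbors: ocpj, ynci.
N(qcfs) = {vsxv, rivp}, |N(qcfs)| = 2.
N(mnyk) = {txon, hxki}, |N(mnyk)| = 2.
deg(szma) = 2; N(szma) = {bzkr, cbjv}.
2-regular, N=29; this is C_{29}, the 29-cycle.
The 15 distinct eigenvalues: [2.0, 1.953, 1.815, 1.592, 1.295, 0.937, 0.535, 0.108, -0.324, -0.74, -1.122, -1.452, -1.714, -1.895, -1.988].
With N=29: ϑ(G) = 29·(-(-1)*2*cos(pi/29))/(2−(-2*cos(pi/29))) = 29*cos(pi/29)/(cos(pi/29) + 1).
= 14.45737526… (decimal).
Sandwich: α(G)=14 ≤ ϑ(G)=29*cos(pi/29)/(cos(pi/29) + 1) ≤ χ(Ḡ)=15 (both strict).

29*cos(pi/29)/(cos(pi/29) + 1)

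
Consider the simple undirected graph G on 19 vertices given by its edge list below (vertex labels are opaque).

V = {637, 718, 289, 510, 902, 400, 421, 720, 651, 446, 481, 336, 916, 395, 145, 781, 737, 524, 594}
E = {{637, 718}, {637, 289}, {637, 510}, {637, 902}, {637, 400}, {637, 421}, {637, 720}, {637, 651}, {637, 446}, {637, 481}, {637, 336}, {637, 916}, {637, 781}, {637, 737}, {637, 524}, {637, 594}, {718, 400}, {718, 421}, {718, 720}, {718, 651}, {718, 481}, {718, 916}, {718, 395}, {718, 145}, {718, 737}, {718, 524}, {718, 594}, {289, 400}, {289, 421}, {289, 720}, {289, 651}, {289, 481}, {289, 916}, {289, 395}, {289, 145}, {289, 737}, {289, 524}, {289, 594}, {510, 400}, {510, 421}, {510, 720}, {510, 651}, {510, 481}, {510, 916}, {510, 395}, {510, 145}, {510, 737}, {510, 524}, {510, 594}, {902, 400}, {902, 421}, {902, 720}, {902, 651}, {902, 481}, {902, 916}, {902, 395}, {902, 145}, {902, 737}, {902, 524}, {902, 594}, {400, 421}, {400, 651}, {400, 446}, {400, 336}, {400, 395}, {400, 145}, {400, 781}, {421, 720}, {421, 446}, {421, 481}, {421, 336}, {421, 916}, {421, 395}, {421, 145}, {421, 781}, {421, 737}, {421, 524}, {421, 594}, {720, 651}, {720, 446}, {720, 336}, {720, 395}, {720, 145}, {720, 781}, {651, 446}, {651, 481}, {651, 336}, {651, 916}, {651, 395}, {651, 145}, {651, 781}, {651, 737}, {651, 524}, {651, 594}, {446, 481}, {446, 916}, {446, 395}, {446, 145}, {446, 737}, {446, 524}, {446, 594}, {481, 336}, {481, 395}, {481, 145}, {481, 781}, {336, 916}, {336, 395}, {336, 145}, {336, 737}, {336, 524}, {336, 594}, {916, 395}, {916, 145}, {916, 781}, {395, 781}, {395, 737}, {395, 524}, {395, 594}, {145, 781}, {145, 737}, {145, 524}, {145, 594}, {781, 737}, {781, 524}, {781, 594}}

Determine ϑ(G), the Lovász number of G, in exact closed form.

7

N(336) = {637, 400, 421, 720, 651, 481, 916, 395, 145, 737, 524, 594}, |N(336)| = 12.
deg(145) = 16; N(145) = {718, 289, 510, 902, 400, 421, 720, 651, 446, 481, 336, 916, 781, 737, 524, 594}.
N(289) = {637, 400, 421, 720, 651, 481, 916, 395, 145, 737, 524, 594}, |N(289)| = 12.
Vertex 594 has 12 neighbors: 637, 718, 289, 510, 902, 421, 651, 446, 336, 395, 145, 781.
Complete multipartite on [7, 7, 3, 2]: sandwich collapses at ϑ=7.
ϑ(G) ≈ 7.000000000.
Lovász sandwich 7 ≤ 7 ≤ 7: collapsed.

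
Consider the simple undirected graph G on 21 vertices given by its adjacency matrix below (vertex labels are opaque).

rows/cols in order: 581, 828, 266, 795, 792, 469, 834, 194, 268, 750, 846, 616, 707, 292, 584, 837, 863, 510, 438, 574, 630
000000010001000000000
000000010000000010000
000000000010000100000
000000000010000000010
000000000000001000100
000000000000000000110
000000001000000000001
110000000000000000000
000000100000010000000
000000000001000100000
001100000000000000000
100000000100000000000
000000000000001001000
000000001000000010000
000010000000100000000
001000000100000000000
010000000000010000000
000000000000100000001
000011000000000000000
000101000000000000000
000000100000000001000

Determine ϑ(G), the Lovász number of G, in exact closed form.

21*cos(pi/21)/(cos(pi/21) + 1)

Vertex 837 has 2 neighbors: 266, 750.
Vertex 194 has 2 neighbors: 581, 828.
N(574) = {795, 469}, |N(574)| = 2.
Vertex 616 has 2 neighbors: 581, 750.
G on 21 vertices is 2-regular; connected 2-regular on 21 ⇒ C_{21}.
The 11 distinct eigenvalues: [2.0, 1.911, 1.652, 1.247, 0.731, 0.149, -0.445, -1.0, -1.466, -1.802, -1.978].
−21·(-2*cos(pi/21)) / ((2)−(-2*cos(pi/21))) = 21*cos(pi/21)/(cos(pi/21) + 1) = ϑ(G).
≈ 10.441033 (to 6 d.p.).
Lovász sandwich 10 ≤ 21*cos(pi/21)/(cos(pi/21) + 1) ≤ 11: both strict.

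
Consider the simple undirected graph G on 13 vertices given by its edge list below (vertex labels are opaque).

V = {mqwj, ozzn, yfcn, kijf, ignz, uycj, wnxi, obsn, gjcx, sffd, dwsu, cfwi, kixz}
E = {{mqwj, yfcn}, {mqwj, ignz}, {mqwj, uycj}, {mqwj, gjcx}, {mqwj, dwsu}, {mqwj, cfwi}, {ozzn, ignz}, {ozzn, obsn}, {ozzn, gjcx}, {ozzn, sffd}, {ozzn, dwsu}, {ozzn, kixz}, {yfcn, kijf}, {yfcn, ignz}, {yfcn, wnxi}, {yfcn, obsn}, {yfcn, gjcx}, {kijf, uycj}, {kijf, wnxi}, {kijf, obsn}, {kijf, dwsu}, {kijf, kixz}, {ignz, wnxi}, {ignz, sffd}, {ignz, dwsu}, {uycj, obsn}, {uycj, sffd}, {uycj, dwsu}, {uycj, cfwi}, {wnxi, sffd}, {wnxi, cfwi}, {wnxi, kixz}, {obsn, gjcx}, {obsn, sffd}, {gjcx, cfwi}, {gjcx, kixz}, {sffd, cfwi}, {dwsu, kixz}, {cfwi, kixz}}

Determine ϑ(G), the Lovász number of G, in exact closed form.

sqrt(13)

Vertex mqwj has 6 neighbors: yfcn, ignz, uycj, gjcx, dwsu, cfwi.
N(yfcn) = {mqwj, kijf, ignz, wnxi, obsn, gjcx}, |N(yfcn)| = 6.
deg(ignz) = 6; N(ignz) = {mqwj, ozzn, yfcn, wnxi, sffd, dwsu}.
deg(sffd) = 6; N(sffd) = {ozzn, ignz, uycj, wnxi, obsn, cfwi}.
Regular of degree 6 on 13 vertices: Paley(13): SR with (k,λ,μ)=(6,2,3).
Distinct eigenvalues (to 3 d.p.): [6.0, 1.303, -2.303].
With N=13: ϑ(G) = 13·(-(-sqrt(13)/2 - 1/2))/(6−(-sqrt(13)/2 - 1/2)) = sqrt(13).
ϑ(G) ≈ 3.605551275.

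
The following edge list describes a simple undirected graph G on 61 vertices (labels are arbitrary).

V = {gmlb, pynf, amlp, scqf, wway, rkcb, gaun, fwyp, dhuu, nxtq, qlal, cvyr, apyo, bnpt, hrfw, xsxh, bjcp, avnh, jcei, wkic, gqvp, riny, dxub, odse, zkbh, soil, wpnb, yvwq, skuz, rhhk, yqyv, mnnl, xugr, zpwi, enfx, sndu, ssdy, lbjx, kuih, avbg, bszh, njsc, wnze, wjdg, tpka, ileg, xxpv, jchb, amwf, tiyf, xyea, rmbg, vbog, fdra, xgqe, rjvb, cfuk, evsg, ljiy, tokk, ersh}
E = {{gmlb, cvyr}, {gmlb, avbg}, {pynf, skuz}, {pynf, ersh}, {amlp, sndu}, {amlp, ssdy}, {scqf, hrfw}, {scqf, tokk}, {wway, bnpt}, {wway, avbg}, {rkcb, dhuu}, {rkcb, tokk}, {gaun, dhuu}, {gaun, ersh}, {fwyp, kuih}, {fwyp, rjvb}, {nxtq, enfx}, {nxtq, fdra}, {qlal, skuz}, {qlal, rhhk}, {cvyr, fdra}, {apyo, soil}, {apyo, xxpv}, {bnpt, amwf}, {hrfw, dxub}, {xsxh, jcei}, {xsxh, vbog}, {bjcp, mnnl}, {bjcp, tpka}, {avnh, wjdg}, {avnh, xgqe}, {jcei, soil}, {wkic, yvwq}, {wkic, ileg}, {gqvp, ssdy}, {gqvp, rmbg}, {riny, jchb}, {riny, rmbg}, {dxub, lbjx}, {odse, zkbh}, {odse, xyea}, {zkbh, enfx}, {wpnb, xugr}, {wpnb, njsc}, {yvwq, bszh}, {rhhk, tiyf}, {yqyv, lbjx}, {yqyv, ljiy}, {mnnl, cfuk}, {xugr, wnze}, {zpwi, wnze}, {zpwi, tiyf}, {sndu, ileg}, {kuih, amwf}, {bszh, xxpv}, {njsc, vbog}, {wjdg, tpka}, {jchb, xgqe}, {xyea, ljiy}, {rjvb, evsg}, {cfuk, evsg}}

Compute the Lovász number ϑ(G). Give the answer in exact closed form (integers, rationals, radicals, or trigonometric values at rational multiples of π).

N(yvwq) = {wkic, bszh}, |N(yvwq)| = 2.
deg(tpka) = 2; N(tpka) = {bjcp, wjdg}.
Vertex dhuu has 2 neighbors: rkcb, gaun.
deg(wjdg) = 2; N(wjdg) = {avnh, tpka}.
deg(v) = 2 for all v (|V|=61); the odd cycle C_{61}.
spec(A) ≈ [2.0, 1.989, 1.958, 1.905, 1.833, 1.741, 1.63, 1.502, 1.359, 1.2, 1.03, 0.848, 0.657, 0.459, 0.257, 0.051, -0.154, -0.359, -0.559, -0.753, -0.94, -1.116, -1.281, -1.432, -1.568, -1.688, -1.789, -1.871, -1.934, -1.976, -1.997] (distinct, 3 d.p.).
With N=61: ϑ(G) = 61·(-(-1)*2*cos(pi/61))/(2−(-2*cos(pi/61))) = 61*cos(pi/61)/(cos(pi/61) + 1).
≈ 30.479766457 (to 9 d.p.).
Sandwich: α(G)=30 ≤ ϑ(G)=61*cos(pi/61)/(cos(pi/61) + 1) ≤ χ(Ḡ)=31 (both strict).

61*cos(pi/61)/(cos(pi/61) + 1)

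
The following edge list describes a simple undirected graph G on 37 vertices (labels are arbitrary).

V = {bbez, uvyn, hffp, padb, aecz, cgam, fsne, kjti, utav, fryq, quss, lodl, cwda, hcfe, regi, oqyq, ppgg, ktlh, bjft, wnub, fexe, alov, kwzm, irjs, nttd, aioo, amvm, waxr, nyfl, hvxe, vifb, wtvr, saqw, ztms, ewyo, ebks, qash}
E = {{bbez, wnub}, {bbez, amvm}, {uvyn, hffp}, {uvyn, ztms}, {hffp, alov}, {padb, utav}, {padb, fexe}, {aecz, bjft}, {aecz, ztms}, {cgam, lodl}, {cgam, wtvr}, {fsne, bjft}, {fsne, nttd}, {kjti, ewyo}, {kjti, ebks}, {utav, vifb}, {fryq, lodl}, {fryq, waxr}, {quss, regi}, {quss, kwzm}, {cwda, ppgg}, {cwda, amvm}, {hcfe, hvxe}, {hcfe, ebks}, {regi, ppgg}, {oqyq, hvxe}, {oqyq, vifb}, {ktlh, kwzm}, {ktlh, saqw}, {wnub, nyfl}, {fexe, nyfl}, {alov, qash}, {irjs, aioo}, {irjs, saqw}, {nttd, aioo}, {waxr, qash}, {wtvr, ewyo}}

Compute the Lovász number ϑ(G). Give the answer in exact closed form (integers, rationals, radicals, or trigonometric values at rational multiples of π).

N(aecz) = {bjft, ztms}, |N(aecz)| = 2.
deg(lodl) = 2; N(lodl) = {cgam, fryq}.
N(irjs) = {aioo, saqw}, |N(irjs)| = 2.
deg(wtvr) = 2; N(wtvr) = {cgam, ewyo}.
Regular of degree 2 on 37 vertices: connected 2-regular on 37 ⇒ C_{37}.
A has 19 distinct eigenvalues ≈ [2.0, 1.9712, 1.8858, 1.746, 1.5561, 1.3213, 1.0486, 0.7457, 0.4214, 0.0849, -0.254, -0.5856, -0.9004, -1.1893, -1.4439, -1.657, -1.8225, -1.9355, -1.9928].
With N=37: ϑ(G) = 37·(-(-1)*2*cos(pi/37))/(2−(-2*cos(pi/37))) = 37*cos(pi/37)/(cos(pi/37) + 1).
ϑ(G) ≈ 18.4666.
α=18, χ(Ḡ)=19; ϑ=37*cos(pi/37)/(cos(pi/37) + 1) lies between (both strict).

37*cos(pi/37)/(cos(pi/37) + 1)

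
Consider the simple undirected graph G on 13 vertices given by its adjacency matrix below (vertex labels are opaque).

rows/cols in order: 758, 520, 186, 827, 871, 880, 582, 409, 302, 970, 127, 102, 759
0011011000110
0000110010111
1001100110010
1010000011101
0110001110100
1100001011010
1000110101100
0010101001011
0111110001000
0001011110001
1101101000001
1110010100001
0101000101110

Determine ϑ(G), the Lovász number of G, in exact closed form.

sqrt(13)

Vertex 880 has 6 neighbors: 758, 520, 582, 302, 970, 102.
deg(970) = 6; N(970) = {827, 880, 582, 409, 302, 759}.
Vertex 186 has 6 neighbors: 758, 827, 871, 409, 302, 102.
deg(758) = 6; N(758) = {186, 827, 880, 582, 127, 102}.
G on 13 vertices is 6-regular; strongly regular (13,6,2,3).
A has 3 distinct eigenvalues ≈ [6.0, 1.303, -2.303].
With N=13: ϑ(G) = 13·(-(-sqrt(13)/2 - 1/2))/(6−(-sqrt(13)/2 - 1/2)) = sqrt(13).
≈ 3.605551275 (to 9 d.p.).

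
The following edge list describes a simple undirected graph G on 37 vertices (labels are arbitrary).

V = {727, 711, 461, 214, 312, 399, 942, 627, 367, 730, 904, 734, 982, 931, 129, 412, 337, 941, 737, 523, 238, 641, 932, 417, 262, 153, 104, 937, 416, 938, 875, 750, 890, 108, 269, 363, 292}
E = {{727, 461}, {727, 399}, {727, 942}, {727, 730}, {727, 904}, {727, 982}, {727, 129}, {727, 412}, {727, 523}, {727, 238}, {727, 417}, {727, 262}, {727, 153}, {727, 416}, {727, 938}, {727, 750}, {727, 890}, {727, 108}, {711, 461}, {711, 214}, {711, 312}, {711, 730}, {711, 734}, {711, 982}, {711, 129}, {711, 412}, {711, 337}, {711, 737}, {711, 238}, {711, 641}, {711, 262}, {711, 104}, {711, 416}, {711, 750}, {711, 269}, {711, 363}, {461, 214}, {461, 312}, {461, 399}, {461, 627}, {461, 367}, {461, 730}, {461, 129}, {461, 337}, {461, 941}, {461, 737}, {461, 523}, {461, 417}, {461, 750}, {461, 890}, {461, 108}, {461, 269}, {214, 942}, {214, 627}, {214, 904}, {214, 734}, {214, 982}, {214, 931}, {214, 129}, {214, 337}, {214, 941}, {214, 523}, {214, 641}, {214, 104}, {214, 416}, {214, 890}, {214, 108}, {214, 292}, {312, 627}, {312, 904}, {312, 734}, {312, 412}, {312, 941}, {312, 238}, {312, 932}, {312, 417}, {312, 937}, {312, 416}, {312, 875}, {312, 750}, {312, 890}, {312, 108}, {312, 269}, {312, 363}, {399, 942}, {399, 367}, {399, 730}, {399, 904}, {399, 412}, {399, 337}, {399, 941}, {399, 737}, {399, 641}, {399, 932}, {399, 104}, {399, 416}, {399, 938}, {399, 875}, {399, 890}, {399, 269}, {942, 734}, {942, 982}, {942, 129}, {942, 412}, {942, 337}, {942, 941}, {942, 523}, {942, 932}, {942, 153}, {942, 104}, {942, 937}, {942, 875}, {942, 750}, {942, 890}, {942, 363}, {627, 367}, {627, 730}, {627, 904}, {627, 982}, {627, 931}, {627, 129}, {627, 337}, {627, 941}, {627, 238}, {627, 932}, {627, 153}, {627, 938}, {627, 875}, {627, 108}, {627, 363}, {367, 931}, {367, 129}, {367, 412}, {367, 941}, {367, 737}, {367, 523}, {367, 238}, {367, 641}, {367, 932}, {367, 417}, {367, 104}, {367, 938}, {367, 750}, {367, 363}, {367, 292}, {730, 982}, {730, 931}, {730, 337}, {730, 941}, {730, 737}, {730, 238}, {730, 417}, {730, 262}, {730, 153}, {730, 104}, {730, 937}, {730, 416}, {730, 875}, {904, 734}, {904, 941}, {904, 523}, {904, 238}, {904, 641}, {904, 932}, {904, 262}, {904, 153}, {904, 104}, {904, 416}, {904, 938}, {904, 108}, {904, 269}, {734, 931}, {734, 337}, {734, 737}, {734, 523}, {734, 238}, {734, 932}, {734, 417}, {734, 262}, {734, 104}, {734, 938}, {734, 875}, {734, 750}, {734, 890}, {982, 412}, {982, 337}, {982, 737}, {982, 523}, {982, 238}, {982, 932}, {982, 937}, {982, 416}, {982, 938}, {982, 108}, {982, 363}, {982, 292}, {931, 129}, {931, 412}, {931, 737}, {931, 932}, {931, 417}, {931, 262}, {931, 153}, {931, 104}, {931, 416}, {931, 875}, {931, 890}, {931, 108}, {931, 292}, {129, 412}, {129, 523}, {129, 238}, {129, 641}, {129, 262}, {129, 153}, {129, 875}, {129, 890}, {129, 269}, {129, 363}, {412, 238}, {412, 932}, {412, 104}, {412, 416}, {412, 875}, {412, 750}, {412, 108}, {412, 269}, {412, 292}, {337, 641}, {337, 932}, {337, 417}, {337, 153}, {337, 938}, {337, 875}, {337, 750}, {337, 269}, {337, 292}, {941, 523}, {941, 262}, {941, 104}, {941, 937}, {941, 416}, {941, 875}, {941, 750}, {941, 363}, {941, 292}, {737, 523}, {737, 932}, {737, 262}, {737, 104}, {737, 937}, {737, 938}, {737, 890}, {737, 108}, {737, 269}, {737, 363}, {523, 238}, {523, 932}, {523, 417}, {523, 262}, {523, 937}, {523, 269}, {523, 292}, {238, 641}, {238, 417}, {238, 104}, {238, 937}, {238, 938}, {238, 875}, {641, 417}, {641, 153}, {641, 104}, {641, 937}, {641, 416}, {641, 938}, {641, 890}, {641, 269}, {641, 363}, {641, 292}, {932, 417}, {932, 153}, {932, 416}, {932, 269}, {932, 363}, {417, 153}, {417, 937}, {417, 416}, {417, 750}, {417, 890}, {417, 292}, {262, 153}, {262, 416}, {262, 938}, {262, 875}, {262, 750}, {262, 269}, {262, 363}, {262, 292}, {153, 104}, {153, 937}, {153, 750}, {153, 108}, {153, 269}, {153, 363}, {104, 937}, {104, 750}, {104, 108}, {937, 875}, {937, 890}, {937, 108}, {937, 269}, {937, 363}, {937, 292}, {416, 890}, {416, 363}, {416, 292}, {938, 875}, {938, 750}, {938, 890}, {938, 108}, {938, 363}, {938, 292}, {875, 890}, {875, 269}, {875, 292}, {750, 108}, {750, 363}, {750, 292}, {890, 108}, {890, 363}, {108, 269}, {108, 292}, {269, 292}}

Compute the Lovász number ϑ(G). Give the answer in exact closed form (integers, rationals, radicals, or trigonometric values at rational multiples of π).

N(942) = {727, 214, 399, 734, 982, 129, 412, 337, 941, 523, 932, 153, 104, 937, 875, 750, 890, 363}, |N(942)| = 18.
deg(890) = 18; N(890) = {727, 461, 214, 312, 399, 942, 734, 931, 129, 737, 641, 417, 937, 416, 938, 875, 108, 363}.
N(931) = {214, 627, 367, 730, 734, 129, 412, 737, 932, 417, 262, 153, 104, 416, 875, 890, 108, 292}, |N(931)| = 18.
N(523) = {727, 461, 214, 942, 367, 904, 734, 982, 129, 941, 737, 238, 932, 417, 262, 937, 269, 292}, |N(523)| = 18.
37-vertex 18-regular graph: strongly regular (37,18,8,9).
Distinct eigenvalues (to 6 d.p.): [18.0, 2.541381, -3.541381].
−37·(-sqrt(37)/2 - 1/2) / ((18)−(-sqrt(37)/2 - 1/2)) = sqrt(37) = ϑ(G).
≈ 6.082762530 (to 9 d.p.).

sqrt(37)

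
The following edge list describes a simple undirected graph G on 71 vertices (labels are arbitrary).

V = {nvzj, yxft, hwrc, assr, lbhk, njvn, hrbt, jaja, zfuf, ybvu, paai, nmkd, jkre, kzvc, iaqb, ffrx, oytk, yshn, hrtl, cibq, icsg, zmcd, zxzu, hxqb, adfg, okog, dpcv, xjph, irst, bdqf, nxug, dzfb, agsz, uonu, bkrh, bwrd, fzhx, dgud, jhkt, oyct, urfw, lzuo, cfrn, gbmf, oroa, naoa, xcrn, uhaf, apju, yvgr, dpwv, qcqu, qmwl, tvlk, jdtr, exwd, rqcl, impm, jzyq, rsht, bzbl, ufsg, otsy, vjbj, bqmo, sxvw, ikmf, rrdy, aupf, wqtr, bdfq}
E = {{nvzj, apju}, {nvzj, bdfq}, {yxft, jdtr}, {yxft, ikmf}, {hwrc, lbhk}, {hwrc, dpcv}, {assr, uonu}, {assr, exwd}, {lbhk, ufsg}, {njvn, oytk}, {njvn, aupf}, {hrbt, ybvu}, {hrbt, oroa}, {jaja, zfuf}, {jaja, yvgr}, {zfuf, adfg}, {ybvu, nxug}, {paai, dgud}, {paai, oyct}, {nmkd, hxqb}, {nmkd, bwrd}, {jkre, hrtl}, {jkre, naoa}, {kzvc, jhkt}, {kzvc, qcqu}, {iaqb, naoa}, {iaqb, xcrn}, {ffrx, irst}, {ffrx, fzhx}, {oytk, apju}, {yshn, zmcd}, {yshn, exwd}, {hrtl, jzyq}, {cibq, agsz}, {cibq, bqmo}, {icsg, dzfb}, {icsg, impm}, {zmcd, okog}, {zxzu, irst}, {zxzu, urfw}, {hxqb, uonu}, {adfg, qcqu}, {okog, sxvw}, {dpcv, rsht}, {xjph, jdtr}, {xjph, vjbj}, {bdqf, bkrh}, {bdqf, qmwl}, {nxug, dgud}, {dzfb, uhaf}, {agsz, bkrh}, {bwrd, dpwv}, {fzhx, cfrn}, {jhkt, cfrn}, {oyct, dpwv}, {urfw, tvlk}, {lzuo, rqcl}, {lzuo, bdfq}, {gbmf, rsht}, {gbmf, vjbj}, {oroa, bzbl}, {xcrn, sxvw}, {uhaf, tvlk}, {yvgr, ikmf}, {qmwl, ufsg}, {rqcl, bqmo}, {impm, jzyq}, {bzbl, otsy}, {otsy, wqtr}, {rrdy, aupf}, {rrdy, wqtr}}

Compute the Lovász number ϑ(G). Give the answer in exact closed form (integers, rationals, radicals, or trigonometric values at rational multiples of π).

71*cos(pi/71)/(cos(pi/71) + 1)

N(uonu) = {assr, hxqb}, |N(uonu)| = 2.
Vertex rsht has 2 neighbors: dpcv, gbmf.
deg(bkrh) = 2; N(bkrh) = {bdqf, agsz}.
deg(ybvu) = 2; N(ybvu) = {hrbt, nxug}.
deg(v) = 2 for all v (|V|=71); connected 2-regular on 71 ⇒ C_{71}.
The 36 distinct eigenvalues: [2.0, 1.992174, 1.968756, 1.92993, 1.876, 1.807387, 1.724629, 1.628374, 1.519374, 1.398483, 1.266648, 1.124899, 0.974346, 0.816167, 0.651601, 0.481935, 0.308498, 0.132646, -0.044244, -0.220788, -0.395604, -0.567324, -0.734603, -0.896134, -1.05065, -1.196945, -1.333871, -1.460358, -1.575416, -1.678144, -1.767738, -1.843498, -1.904829, -1.951253, -1.982405, -1.998042].
λ_max=2, λ_min=-2*cos(pi/71); ϑ = −71·λ_min/(λ_max−λ_min) = 71*cos(pi/71)/(cos(pi/71) + 1).
≈ 35.4826 (to 4 d.p.).
Lovász sandwich 35 ≤ 71*cos(pi/71)/(cos(pi/71) + 1) ≤ 36: both strict.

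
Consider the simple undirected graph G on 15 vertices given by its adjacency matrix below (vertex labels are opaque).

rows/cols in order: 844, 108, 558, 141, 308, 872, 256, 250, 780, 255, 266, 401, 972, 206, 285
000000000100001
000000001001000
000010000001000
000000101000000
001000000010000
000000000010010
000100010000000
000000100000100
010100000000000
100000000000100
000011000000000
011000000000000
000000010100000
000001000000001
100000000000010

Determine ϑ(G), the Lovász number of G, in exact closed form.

15*cos(pi/15)/(cos(pi/15) + 1)

N(872) = {266, 206}, |N(872)| = 2.
N(558) = {308, 401}, |N(558)| = 2.
Vertex 206 has 2 neighbors: 872, 285.
N(266) = {308, 872}, |N(266)| = 2.
deg(v) = 2 for all v (|V|=15); the odd cycle C_{15}.
Distinct eigenvalues (to 4 d.p.): [2.0, 1.8271, 1.3383, 0.618, -0.2091, -1.0, -1.618, -1.9563].
With N=15: ϑ(G) = 15·(-(-1)*2*cos(pi/15))/(2−(-2*cos(pi/15))) = 15*cos(pi/15)/(cos(pi/15) + 1).
ϑ(G) ≈ 7.4171482.
Lovász sandwich 7 ≤ 15*cos(pi/15)/(cos(pi/15) + 1) ≤ 8: both strict.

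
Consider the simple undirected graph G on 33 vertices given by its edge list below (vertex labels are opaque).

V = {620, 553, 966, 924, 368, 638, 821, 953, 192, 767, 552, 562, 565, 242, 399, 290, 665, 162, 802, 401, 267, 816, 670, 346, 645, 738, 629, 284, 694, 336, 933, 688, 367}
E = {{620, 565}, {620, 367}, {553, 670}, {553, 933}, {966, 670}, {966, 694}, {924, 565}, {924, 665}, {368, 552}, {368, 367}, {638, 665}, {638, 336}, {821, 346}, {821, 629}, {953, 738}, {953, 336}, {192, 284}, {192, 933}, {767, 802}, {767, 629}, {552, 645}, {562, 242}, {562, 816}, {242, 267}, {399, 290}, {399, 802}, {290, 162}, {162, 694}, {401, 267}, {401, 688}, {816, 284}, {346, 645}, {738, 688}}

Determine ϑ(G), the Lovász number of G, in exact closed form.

33*cos(pi/33)/(cos(pi/33) + 1)

N(401) = {267, 688}, |N(401)| = 2.
N(802) = {767, 399}, |N(802)| = 2.
deg(953) = 2; N(953) = {738, 336}.
Vertex 645 has 2 neighbors: 552, 346.
deg(v) = 2 for all v (|V|=33); this is C_{33}, the 33-cycle.
The 17 distinct eigenvalues: [2.0, 1.96386, 1.85674, 1.68251, 1.44747, 1.16011, 0.83083, 0.47152, 0.09516, -0.28463, -0.65414, -1.0, -1.30972, -1.57211, -1.77767, -1.91899, -1.99094].
Lovász (edge-transitive): ϑ = −33·(-2*cos(pi/33))/((2)−(-2*cos(pi/33))) = 33*cos(pi/33)/(cos(pi/33) + 1).
≈ 16.462559 (to 6 d.p.).
Sandwich: α(G)=16 ≤ ϑ(G)=33*cos(pi/33)/(cos(pi/33) + 1) ≤ χ(Ḡ)=17 (both strict).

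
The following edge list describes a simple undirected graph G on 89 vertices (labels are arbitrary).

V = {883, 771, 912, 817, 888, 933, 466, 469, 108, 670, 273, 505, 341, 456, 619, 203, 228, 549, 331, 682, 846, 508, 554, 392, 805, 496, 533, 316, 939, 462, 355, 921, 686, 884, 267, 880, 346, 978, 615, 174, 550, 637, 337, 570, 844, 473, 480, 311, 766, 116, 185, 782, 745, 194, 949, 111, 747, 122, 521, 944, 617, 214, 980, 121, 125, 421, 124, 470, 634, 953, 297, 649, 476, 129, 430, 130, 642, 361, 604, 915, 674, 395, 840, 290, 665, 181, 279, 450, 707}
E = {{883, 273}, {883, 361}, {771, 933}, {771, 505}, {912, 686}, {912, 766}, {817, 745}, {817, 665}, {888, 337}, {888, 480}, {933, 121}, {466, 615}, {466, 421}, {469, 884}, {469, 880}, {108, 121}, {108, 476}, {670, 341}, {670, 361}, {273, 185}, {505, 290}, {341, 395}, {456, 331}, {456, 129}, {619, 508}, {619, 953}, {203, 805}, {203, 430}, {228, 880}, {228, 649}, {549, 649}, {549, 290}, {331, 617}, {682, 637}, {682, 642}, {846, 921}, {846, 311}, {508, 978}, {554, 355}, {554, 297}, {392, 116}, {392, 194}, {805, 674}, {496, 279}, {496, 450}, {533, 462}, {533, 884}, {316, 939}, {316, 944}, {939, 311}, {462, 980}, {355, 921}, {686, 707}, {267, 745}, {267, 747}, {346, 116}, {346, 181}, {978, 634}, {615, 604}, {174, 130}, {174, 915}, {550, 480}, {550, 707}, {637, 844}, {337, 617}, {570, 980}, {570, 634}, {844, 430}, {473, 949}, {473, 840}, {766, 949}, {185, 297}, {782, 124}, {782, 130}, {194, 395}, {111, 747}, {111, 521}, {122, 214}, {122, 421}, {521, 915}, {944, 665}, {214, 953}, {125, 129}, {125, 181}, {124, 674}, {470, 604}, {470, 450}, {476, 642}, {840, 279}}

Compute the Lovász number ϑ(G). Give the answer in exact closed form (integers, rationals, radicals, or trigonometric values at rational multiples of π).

Vertex 174 has 2 neighbors: 130, 915.
Vertex 604 has 2 neighbors: 615, 470.
Vertex 508 has 2 neighbors: 619, 978.
Vertex 766 has 2 neighbors: 912, 949.
89-vertex 2-regular graph: the odd cycle C_{89}.
spec(A) ≈ [2.0, 1.995018, 1.980097, 1.955311, 1.920784, 1.876688, 1.823242, 1.760713, 1.689412, 1.609694, 1.521958, 1.426638, 1.324212, 1.215188, 1.10011, 0.979551, 0.854113, 0.724419, 0.591116, 0.454869, 0.316355, 0.176265, 0.035297, -0.105847, -0.246463, -0.385852, -0.523319, -0.658178, -0.789758, -0.917404, -1.040479, -1.158371, -1.270491, -1.376282, -1.475217, -1.566802, -1.650581, -1.726138, -1.793094, -1.851118, -1.89992, -1.939256, -1.968931, -1.988796, -1.998754] (distinct, 6 d.p.).
Lovász: ϑ = −89(-2*cos(pi/89))/(2+-(-1)*2*cos(pi/89)) = 89*cos(pi/89)/(cos(pi/89) + 1).
Numerically 44.4861.
Lovász sandwich 44 ≤ 89*cos(pi/89)/(cos(pi/89) + 1) ≤ 45: both strict.

89*cos(pi/89)/(cos(pi/89) + 1)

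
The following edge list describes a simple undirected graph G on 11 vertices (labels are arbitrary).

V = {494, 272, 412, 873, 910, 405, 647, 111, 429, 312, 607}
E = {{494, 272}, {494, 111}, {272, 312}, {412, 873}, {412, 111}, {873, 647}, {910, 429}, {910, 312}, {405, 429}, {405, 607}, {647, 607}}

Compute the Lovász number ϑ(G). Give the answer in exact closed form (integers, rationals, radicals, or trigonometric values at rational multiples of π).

N(910) = {429, 312}, |N(910)| = 2.
deg(312) = 2; N(312) = {272, 910}.
deg(607) = 2; N(607) = {405, 647}.
N(494) = {272, 111}, |N(494)| = 2.
Every vertex has degree 2 (N=11); a single 11-cycle (edge-transitive).
Distinct eigenvalues (to 3 d.p.): [2.0, 1.683, 0.831, -0.285, -1.31, -1.919].
Lovász: ϑ = −11(-2*cos(pi/11))/(2+-(-1)*2*cos(pi/11)) = 11*cos(pi/11)/(cos(pi/11) + 1).
≈ 5.386303 (to 6 d.p.).
Sandwich: α(G)=5 ≤ ϑ(G)=11*cos(pi/11)/(cos(pi/11) + 1) ≤ χ(Ḡ)=6 (both strict).

11*cos(pi/11)/(cos(pi/11) + 1)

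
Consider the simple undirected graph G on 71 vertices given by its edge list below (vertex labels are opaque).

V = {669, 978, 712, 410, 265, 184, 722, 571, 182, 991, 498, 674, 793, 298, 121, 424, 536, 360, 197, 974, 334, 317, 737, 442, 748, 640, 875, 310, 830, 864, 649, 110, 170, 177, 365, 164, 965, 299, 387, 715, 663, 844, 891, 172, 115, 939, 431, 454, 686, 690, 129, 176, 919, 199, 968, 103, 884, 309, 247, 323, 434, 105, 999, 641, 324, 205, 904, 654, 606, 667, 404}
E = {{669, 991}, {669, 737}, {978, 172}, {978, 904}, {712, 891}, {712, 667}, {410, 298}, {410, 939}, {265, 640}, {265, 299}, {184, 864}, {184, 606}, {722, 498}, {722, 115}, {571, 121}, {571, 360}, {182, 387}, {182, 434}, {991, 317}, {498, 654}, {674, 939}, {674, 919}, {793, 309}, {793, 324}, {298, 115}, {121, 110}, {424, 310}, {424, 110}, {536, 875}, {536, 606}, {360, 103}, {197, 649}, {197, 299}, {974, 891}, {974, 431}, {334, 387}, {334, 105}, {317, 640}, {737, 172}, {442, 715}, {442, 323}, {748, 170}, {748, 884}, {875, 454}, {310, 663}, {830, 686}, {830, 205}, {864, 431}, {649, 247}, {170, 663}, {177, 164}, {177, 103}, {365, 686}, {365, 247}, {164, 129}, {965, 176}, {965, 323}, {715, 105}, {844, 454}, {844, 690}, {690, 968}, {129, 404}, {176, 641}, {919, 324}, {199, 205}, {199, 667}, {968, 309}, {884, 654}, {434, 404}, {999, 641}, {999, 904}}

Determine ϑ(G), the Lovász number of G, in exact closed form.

N(891) = {712, 974}, |N(891)| = 2.
deg(919) = 2; N(919) = {674, 324}.
N(712) = {891, 667}, |N(712)| = 2.
Vertex 965 has 2 neighbors: 176, 323.
Regular of degree 2 on 71 vertices: connected 2-regular on 71 ⇒ C_{71}.
A has 36 distinct eigenvalues ≈ [2.0, 1.99217, 1.96876, 1.92993, 1.876, 1.80739, 1.72463, 1.62837, 1.51937, 1.39848, 1.26665, 1.1249, 0.97435, 0.81617, 0.6516, 0.48194, 0.3085, 0.13265, -0.04424, -0.22079, -0.3956, -0.56732, -0.7346, -0.89613, -1.05065, -1.19694, -1.33387, -1.46036, -1.57542, -1.67814, -1.76774, -1.8435, -1.90483, -1.95125, -1.98241, -1.99804].
ϑ = −N·λ_min/(λ_max−λ_min) = −71·(-2*cos(pi/71))/(2−(-2*cos(pi/71))) = 71*cos(pi/71)/(cos(pi/71) + 1).
ϑ(G) ≈ 35.4826183.
Lovász sandwich 35 ≤ 71*cos(pi/71)/(cos(pi/71) + 1) ≤ 36: both strict.

71*cos(pi/71)/(cos(pi/71) + 1)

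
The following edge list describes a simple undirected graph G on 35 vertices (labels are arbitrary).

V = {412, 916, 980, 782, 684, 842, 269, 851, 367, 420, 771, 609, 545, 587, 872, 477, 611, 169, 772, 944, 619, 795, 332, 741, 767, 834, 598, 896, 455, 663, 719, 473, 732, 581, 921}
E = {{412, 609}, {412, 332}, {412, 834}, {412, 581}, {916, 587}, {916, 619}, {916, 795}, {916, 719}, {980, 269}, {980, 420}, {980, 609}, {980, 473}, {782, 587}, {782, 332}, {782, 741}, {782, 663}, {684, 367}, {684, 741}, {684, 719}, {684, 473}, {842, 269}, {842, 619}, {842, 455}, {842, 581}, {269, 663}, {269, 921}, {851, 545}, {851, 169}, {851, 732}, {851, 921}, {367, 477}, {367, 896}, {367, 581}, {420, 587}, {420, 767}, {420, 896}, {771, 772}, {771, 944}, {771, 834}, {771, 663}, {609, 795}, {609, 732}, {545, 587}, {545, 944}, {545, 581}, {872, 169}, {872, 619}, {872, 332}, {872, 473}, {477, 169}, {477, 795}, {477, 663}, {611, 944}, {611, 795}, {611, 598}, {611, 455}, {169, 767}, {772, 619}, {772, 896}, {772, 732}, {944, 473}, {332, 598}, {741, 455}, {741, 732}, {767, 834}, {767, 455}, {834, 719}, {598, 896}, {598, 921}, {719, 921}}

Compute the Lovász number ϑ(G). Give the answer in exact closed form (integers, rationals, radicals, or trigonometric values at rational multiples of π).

deg(842) = 4; N(842) = {269, 619, 455, 581}.
Vertex 921 has 4 neighbors: 269, 851, 598, 719.
deg(772) = 4; N(772) = {771, 619, 896, 732}.
N(420) = {980, 587, 767, 896}, |N(420)| = 4.
Regular of degree 4 on 35 vertices: this is K(7,3), the Kneser graph.
Distinct eigenvalues (to 3 d.p.): [4.0, 2.0, -1.0, -3.0].
Lovász: ϑ = −35(-3)/(4+-1*(-3)) = 15.
≈ 15.000000000 (to 9 d.p.).

15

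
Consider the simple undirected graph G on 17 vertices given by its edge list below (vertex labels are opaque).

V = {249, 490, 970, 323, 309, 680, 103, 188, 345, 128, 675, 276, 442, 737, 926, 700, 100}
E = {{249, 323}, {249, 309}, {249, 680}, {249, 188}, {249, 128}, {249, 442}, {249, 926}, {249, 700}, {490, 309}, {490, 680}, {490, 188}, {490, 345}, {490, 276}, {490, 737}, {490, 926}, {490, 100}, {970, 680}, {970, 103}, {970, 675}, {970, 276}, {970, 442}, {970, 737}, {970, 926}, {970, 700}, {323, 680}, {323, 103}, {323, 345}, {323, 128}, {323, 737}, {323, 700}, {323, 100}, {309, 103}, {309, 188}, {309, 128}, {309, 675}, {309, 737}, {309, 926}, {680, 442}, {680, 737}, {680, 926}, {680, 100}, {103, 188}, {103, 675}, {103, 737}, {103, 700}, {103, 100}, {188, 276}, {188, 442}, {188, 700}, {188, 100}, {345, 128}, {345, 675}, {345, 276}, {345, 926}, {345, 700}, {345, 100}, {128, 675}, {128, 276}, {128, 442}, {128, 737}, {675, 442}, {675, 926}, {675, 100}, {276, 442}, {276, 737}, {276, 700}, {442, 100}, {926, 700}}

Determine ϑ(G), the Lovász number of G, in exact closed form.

N(442) = {249, 970, 680, 188, 128, 675, 276, 100}, |N(442)| = 8.
N(737) = {490, 970, 323, 309, 680, 103, 128, 276}, |N(737)| = 8.
deg(249) = 8; N(249) = {323, 309, 680, 188, 128, 442, 926, 700}.
deg(345) = 8; N(345) = {490, 323, 128, 675, 276, 926, 700, 100}.
deg(v) = 8 for all v (|V|=17); strongly regular (17,8,3,4).
spec(A) ≈ [8.0, 1.561553, -2.561553] (distinct, 6 d.p.).
Lovász: ϑ = −17(-sqrt(17)/2 - 1/2)/(8+-(-sqrt(17)/2 - 1/2)) = sqrt(17).
= 4.12311… (decimal).

sqrt(17)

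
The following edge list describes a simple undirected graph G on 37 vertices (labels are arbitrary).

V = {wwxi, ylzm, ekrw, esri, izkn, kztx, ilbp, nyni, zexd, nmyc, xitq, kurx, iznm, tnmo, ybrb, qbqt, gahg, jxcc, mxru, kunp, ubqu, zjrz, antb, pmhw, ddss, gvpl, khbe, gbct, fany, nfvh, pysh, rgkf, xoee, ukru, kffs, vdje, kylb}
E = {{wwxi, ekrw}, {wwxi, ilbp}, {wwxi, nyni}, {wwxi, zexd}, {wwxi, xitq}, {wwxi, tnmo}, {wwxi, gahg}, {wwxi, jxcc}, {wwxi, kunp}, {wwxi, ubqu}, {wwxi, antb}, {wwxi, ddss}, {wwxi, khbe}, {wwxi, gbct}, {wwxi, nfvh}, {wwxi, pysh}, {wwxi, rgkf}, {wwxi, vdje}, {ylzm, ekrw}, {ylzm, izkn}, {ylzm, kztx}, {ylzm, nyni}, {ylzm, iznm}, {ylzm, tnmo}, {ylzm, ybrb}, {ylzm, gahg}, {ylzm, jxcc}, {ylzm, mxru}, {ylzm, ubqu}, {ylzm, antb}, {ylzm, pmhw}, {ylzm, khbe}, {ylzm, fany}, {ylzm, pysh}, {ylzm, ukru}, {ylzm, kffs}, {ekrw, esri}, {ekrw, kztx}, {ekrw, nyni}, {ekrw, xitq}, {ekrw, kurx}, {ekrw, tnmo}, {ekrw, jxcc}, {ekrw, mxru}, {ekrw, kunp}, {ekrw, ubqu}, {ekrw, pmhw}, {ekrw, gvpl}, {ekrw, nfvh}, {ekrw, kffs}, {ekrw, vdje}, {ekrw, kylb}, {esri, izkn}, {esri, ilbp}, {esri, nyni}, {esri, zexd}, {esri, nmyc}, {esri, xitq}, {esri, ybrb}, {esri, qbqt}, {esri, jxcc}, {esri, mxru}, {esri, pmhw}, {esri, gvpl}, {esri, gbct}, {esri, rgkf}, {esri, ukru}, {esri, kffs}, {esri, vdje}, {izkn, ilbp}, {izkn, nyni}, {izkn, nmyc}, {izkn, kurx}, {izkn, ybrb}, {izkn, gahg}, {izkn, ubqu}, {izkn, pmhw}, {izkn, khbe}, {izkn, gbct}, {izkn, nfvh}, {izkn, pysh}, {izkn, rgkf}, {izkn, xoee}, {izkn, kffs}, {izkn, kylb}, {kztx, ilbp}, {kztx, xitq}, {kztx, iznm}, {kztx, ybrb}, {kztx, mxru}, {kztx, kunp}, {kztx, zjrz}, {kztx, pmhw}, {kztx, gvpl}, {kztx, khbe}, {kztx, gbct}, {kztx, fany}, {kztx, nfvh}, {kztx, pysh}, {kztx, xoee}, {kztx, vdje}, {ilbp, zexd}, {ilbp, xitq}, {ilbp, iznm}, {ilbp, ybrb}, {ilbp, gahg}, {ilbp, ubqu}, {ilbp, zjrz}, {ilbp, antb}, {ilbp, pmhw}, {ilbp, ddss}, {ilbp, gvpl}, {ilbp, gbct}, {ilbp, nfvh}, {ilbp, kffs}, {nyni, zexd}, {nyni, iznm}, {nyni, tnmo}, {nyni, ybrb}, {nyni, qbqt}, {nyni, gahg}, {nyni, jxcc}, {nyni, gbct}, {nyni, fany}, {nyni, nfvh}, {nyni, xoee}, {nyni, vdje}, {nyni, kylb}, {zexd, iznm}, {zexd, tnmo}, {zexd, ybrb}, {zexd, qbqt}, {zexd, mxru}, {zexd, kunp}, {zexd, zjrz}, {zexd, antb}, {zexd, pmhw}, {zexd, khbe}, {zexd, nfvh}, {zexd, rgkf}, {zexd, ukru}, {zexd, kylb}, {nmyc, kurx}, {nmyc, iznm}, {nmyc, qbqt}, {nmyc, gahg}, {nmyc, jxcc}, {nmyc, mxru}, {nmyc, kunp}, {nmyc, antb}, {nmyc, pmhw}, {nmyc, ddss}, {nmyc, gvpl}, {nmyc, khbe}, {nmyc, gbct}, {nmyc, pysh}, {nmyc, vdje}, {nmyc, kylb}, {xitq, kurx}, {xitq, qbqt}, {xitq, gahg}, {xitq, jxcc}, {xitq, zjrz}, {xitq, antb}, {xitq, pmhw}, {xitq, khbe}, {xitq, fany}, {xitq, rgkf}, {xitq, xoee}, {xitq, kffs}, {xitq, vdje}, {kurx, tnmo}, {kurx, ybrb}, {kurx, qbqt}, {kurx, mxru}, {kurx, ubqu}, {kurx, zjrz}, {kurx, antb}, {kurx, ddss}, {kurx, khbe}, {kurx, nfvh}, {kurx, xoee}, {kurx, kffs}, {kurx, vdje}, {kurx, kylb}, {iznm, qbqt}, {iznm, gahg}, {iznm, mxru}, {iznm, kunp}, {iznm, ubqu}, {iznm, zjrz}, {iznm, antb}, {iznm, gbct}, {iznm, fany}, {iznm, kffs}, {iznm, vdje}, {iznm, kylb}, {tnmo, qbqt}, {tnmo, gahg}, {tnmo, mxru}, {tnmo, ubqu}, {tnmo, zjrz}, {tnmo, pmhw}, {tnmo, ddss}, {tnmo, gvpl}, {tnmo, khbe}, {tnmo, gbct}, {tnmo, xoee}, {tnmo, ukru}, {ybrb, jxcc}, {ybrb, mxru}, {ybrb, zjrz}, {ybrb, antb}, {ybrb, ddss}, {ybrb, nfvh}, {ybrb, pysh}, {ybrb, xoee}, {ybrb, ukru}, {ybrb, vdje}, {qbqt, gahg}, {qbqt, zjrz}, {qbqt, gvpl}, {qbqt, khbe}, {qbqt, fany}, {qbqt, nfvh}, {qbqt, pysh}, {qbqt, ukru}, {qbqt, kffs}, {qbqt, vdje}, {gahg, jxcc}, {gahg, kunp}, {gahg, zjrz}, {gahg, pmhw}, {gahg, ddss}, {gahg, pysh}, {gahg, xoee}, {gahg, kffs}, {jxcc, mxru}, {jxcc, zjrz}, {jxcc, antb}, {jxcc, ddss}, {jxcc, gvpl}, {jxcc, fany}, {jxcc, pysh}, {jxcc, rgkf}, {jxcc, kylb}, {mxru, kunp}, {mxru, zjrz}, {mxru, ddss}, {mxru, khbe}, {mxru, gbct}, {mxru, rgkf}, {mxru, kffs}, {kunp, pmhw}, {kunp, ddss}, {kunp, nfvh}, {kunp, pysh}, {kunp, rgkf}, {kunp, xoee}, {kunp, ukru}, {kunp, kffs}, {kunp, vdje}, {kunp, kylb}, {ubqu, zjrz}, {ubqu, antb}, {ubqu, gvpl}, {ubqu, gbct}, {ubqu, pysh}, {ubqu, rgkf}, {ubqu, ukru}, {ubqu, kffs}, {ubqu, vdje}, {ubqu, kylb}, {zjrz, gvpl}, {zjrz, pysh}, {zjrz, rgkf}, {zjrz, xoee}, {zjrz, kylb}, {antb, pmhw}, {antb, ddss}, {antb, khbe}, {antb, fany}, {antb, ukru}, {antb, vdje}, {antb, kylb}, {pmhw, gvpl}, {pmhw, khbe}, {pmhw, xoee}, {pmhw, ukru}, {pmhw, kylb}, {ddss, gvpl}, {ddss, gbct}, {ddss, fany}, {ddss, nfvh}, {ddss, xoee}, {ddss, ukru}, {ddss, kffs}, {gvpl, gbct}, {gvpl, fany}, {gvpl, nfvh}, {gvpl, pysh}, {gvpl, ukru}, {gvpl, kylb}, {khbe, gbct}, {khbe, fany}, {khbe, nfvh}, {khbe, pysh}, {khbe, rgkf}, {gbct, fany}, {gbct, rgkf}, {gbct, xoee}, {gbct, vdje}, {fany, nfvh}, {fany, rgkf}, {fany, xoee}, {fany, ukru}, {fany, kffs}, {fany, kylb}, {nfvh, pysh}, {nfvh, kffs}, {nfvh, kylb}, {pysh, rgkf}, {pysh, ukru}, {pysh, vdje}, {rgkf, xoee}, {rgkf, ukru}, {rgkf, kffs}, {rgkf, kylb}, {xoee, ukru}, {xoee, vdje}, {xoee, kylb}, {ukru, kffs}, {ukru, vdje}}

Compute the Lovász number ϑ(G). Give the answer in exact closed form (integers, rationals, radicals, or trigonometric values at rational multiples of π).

sqrt(37)

N(fany) = {ylzm, kztx, nyni, xitq, iznm, qbqt, jxcc, antb, ddss, gvpl, khbe, gbct, nfvh, rgkf, xoee, ukru, kffs, kylb}, |N(fany)| = 18.
N(ybrb) = {ylzm, esri, izkn, kztx, ilbp, nyni, zexd, kurx, jxcc, mxru, zjrz, antb, ddss, nfvh, pysh, xoee, ukru, vdje}, |N(ybrb)| = 18.
Vertex khbe has 18 neighbors: wwxi, ylzm, izkn, kztx, zexd, nmyc, xitq, kurx, tnmo, qbqt, mxru, antb, pmhw, gbct, fany, nfvh, pysh, rgkf.
Vertex nyni has 18 neighbors: wwxi, ylzm, ekrw, esri, izkn, zexd, iznm, tnmo, ybrb, qbqt, gahg, jxcc, gbct, fany, nfvh, xoee, vdje, kylb.
Regular of degree 18 on 37 vertices: Paley(37): SR with (k,λ,μ)=(18,8,9).
Distinct eigenvalues (to 5 d.p.): [18.0, 2.54138, -3.54138].
−37·(-sqrt(37)/2 - 1/2) / ((18)−(-sqrt(37)/2 - 1/2)) = sqrt(37) = ϑ(G).
= 6.0827625… (decimal).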